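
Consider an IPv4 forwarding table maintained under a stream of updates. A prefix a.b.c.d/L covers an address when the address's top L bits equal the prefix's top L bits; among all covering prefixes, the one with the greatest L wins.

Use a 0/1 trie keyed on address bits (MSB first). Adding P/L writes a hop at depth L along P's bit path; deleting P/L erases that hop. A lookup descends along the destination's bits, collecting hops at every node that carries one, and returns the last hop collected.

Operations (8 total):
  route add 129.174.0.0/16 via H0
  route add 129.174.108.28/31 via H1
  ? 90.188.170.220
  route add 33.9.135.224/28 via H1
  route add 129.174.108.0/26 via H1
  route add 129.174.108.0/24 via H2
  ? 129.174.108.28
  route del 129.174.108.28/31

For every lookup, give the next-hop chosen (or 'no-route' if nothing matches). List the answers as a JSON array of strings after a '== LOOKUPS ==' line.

Trace:
  add 129.174.0.0/16 -> H0 at depth 16
  add 129.174.108.28/31 -> H1 at depth 31
  lookup 90.188.170.220: bits ε walk d0:- -> no-route
  add 33.9.135.224/28 -> H1 at depth 28
  add 129.174.108.0/26 -> H1 at depth 26
  add 129.174.108.0/24 -> H2 at depth 24
  lookup 129.174.108.28: bits 1000000110101110011011000001110 walk d0:-→d1:-→d2:-→d3:-→d4:-→d5:-→d6:-→d7:-→d8:-→d9:-→d10:-→d11:-→d12:-→d13:-→d14:-→d15:-→d16:H0→d17:-→d18:-→d19:-→d20:-→d21:-→d22:-→d23:-→d24:H2→d25:-→d26:H1→d27:-→d28:-→d29:-→d30:-→d31:H1 -> H1
  del 129.174.108.28/31 (clear depth 31)

== LOOKUPS ==
["no-route","H1"]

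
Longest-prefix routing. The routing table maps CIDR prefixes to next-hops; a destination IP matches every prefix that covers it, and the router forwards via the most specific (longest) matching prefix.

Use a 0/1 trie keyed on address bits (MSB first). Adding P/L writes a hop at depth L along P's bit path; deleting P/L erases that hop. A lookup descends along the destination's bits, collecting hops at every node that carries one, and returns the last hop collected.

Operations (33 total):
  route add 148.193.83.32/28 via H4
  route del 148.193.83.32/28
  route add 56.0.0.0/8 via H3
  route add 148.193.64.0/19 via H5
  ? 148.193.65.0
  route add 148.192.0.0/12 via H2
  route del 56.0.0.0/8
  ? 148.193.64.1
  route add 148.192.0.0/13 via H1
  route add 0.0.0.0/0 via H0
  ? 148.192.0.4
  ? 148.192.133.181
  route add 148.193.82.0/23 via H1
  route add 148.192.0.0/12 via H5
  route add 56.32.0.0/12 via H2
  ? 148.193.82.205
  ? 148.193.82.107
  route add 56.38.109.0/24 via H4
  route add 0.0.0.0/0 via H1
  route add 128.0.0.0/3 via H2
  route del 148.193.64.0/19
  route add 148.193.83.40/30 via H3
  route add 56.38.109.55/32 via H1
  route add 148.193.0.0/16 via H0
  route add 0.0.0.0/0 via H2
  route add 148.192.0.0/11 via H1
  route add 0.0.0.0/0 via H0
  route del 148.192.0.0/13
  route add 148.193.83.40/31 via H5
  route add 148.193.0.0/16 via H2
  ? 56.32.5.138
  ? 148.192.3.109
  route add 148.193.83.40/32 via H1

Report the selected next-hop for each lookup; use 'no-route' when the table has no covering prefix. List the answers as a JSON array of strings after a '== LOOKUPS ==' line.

Apply in order:
  + 148.193.83.32/28 (H4) depth=28
  - 148.193.83.32/28 clear@28
  + 56.0.0.0/8 (H3) depth=8
  + 148.193.64.0/19 (H5) depth=19
  ? 148.193.65.0  path d0:-→d1:-→d2:-→d3:-→d4:-→d5:-→d6:-→d7:-→d8:-→d9:-→d10:-→d11:-→d12:-→d13:-→d14:-→d15:-→d16:-→d17:-→d18:-→d19:H5  best=H5
  + 148.192.0.0/12 (H2) depth=12
  - 56.0.0.0/8 clear@8
  ? 148.193.64.1  path d0:-→d1:-→d2:-→d3:-→d4:-→d5:-→d6:-→d7:-→d8:-→d9:-→d10:-→d11:-→d12:H2→d13:-→d14:-→d15:-→d16:-→d17:-→d18:-→d19:H5  best=H5
  + 148.192.0.0/13 (H1) depth=13
  + 0.0.0.0/0 (H0) depth=0
  ? 148.192.0.4  path d0:H0→d1:-→d2:-→d3:-→d4:-→d5:-→d6:-→d7:-→d8:-→d9:-→d10:-→d11:-→d12:H2→d13:H1→d14:-→d15:-  best=H1
  ? 148.192.133.181  path d0:H0→d1:-→d2:-→d3:-→d4:-→d5:-→d6:-→d7:-→d8:-→d9:-→d10:-→d11:-→d12:H2→d13:H1→d14:-→d15:-  best=H1
  + 148.193.82.0/23 (H1) depth=23
  + 148.192.0.0/12 (H5) depth=12
  + 56.32.0.0/12 (H2) depth=12
  ? 148.193.82.205  path d0:H0→d1:-→d2:-→d3:-→d4:-→d5:-→d6:-→d7:-→d8:-→d9:-→d10:-→d11:-→d12:H5→d13:H1→d14:-→d15:-→d16:-→d17:-→d18:-→d19:H5→d20:-→d21:-→d22:-→d23:H1  best=H1
  ? 148.193.82.107  path d0:H0→d1:-→d2:-→d3:-→d4:-→d5:-→d6:-→d7:-→d8:-→d9:-→d10:-→d11:-→d12:H5→d13:H1→d14:-→d15:-→d16:-→d17:-→d18:-→d19:H5→d20:-→d21:-→d22:-→d23:H1  best=H1
  + 56.38.109.0/24 (H4) depth=24
  + 0.0.0.0/0 (H1) depth=0
  + 128.0.0.0/3 (H2) depth=3
  - 148.193.64.0/19 clear@19
  + 148.193.83.40/30 (H3) depth=30
  + 56.38.109.55/32 (H1) depth=32
  + 148.193.0.0/16 (H0) depth=16
  + 0.0.0.0/0 (H2) depth=0
  + 148.192.0.0/11 (H1) depth=11
  + 0.0.0.0/0 (H0) depth=0
  - 148.192.0.0/13 clear@13
  + 148.193.83.40/31 (H5) depth=31
  + 148.193.0.0/16 (H2) depth=16
  ? 56.32.5.138  path d0:H0→d1:-→d2:-→d3:-→d4:-→d5:-→d6:-→d7:-→d8:-→d9:-→d10:-→d11:-→d12:H2→d13:-  best=H2
  ? 148.192.3.109  path d0:H0→d1:-→d2:-→d3:H2→d4:-→d5:-→d6:-→d7:-→d8:-→d9:-→d10:-→d11:H1→d12:H5→d13:-→d14:-→d15:-  best=H5
  + 148.193.83.40/32 (H1) depth=32

== LOOKUPS ==
["H5","H5","H1","H1","H1","H1","H2","H5"]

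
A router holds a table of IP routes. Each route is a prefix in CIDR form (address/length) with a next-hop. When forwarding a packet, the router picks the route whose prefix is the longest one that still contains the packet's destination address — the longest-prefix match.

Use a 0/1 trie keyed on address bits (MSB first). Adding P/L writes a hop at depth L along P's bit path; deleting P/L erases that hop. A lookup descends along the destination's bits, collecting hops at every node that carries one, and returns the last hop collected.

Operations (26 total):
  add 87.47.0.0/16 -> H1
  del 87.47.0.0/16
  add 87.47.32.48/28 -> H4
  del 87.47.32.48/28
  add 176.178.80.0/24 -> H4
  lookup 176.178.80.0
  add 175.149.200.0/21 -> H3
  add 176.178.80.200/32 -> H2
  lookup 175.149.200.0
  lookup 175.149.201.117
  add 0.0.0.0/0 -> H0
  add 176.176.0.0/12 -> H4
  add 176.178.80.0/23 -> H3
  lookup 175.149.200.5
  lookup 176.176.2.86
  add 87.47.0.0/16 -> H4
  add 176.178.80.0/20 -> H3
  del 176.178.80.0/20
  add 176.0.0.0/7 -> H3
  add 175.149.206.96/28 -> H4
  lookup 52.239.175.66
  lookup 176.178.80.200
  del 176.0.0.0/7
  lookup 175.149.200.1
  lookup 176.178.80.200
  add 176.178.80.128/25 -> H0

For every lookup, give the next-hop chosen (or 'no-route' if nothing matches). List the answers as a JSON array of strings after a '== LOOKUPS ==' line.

Process each operation:
  add 87.47.0.0/16 -> H1 at depth 16
  - 87.47.0.0/16 clear@16
  add 87.47.32.48/28 -> H4 at depth 28
  - 87.47.32.48/28 clear@28
  add 176.178.80.0/24 -> H4 at depth 24
  Q 176.178.80.0: descend 101100001011001001010000 ; hops seen [H4] ; pick H4
  add 175.149.200.0/21 -> H3 at depth 21
  add 176.178.80.200/32 -> H2 at depth 32
  Q 175.149.200.0: descend 101011111001010111001 ; hops seen [H3] ; pick H3
  Q 175.149.201.117: descend 101011111001010111001 ; hops seen [H3] ; pick H3
  add 0.0.0.0/0 -> H0 at depth 0
  add 176.176.0.0/12 -> H4 at depth 12
  add 176.178.80.0/23 -> H3 at depth 23
  Q 175.149.200.5: descend 101011111001010111001 ; hops seen [H0,H3] ; pick H3
  Q 176.176.2.86: descend 10110000101100 ; hops seen [H0,H4] ; pick H4
  add 87.47.0.0/16 -> H4 at depth 16
  add 176.178.80.0/20 -> H3 at depth 20
  - 176.178.80.0/20 clear@20
  add 176.0.0.0/7 -> H3 at depth 7
  add 175.149.206.96/28 -> H4 at depth 28
  Q 52.239.175.66: descend 0 ; hops seen [H0] ; pick H0
  Q 176.178.80.200: descend 10110000101100100101000011001000 ; hops seen [H0,H3,H4,H3,H4,H2] ; pick H2
  - 176.0.0.0/7 clear@7
  Q 175.149.200.1: descend 101011111001010111001 ; hops seen [H0,H3] ; pick H3
  Q 176.178.80.200: descend 10110000101100100101000011001000 ; hops seen [H0,H4,H3,H4,H2] ; pick H2
  add 176.178.80.128/25 -> H0 at depth 25

== LOOKUPS ==
["H4","H3","H3","H3","H4","H0","H2","H3","H2"]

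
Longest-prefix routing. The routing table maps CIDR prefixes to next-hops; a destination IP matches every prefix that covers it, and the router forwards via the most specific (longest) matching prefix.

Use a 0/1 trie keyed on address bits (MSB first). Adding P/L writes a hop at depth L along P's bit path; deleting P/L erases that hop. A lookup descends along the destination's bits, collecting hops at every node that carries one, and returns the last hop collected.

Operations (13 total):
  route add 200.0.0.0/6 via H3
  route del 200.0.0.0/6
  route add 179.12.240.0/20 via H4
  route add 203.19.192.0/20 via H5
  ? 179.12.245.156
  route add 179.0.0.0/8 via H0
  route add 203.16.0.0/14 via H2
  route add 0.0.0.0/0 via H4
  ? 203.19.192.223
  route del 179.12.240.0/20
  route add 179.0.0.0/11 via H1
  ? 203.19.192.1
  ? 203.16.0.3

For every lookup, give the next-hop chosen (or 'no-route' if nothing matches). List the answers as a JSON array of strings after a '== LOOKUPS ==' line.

Trace:
  add 200.0.0.0/6 -> H3 at depth 6
  del 200.0.0.0/6 (clear depth 6)
  add 179.12.240.0/20 -> H4 at depth 20
  add 203.19.192.0/20 -> H5 at depth 20
  Q 179.12.245.156: descend 10110011000011001111 ; hops seen [H4] ; pick H4
  add 179.0.0.0/8 -> H0 at depth 8
  add 203.16.0.0/14 -> H2 at depth 14
  add 0.0.0.0/0 -> H4 at depth 0
  Q 203.19.192.223: descend 11001011000100111100 ; hops seen [H4,H2,H5] ; pick H5
  del 179.12.240.0/20 (clear depth 20)
  add 179.0.0.0/11 -> H1 at depth 11
  Q 203.19.192.1: descend 11001011000100111100 ; hops seen [H4,H2,H5] ; pick H5
  Q 203.16.0.3: descend 11001011000100 ; hops seen [H4,H2] ; pick H2

== LOOKUPS ==
["H4","H5","H5","H2"]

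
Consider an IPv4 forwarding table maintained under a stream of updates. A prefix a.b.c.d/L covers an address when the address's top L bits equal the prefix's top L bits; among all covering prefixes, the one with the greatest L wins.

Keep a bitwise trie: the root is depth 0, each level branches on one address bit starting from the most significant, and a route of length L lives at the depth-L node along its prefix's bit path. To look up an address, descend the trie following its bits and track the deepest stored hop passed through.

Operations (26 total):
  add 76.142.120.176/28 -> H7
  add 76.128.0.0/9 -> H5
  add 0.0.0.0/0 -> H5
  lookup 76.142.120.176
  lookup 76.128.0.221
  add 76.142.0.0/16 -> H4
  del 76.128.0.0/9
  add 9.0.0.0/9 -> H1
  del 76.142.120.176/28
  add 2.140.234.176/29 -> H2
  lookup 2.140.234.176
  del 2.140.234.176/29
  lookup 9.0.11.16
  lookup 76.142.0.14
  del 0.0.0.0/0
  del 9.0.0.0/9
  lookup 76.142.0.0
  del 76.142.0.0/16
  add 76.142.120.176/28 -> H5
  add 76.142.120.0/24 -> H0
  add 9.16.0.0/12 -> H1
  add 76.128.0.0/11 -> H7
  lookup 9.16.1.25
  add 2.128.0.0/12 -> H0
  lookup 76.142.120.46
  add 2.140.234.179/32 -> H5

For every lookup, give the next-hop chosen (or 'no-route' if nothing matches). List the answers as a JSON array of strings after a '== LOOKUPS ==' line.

Apply in order:
  add 76.142.120.176/28 -> H7 at depth 28
  add 76.128.0.0/9 -> H5 at depth 9
  add 0.0.0.0/0 -> H5 at depth 0
  Q 76.142.120.176: descend 0100110010001110011110001011 ; hops seen [H5,H5,H7] ; pick H7
  Q 76.128.0.221: descend 010011001000 ; hops seen [H5,H5] ; pick H5
  add 76.142.0.0/16 -> H4 at depth 16
  del 76.128.0.0/9 (clear depth 9)
  add 9.0.0.0/9 -> H1 at depth 9
  del 76.142.120.176/28 (clear depth 28)
  add 2.140.234.176/29 -> H2 at depth 29
  Q 2.140.234.176: descend 00000010100011001110101010110 ; hops seen [H5,H2] ; pick H2
  del 2.140.234.176/29 (clear depth 29)
  Q 9.0.11.16: descend 000010010 ; hops seen [H5,H1] ; pick H1
  Q 76.142.0.14: descend 01001100100011100 ; hops seen [H5,H4] ; pick H4
  del 0.0.0.0/0 (clear depth 0)
  del 9.0.0.0/9 (clear depth 9)
  Q 76.142.0.0: descend 01001100100011100 ; hops seen [H4] ; pick H4
  del 76.142.0.0/16 (clear depth 16)
  add 76.142.120.176/28 -> H5 at depth 28
  add 76.142.120.0/24 -> H0 at depth 24
  add 9.16.0.0/12 -> H1 at depth 12
  add 76.128.0.0/11 -> H7 at depth 11
  Q 9.16.1.25: descend 000010010001 ; hops seen [H1] ; pick H1
  add 2.128.0.0/12 -> H0 at depth 12
  Q 76.142.120.46: descend 010011001000111001111000 ; hops seen [H7,H0] ; pick H0
  add 2.140.234.179/32 -> H5 at depth 32

== LOOKUPS ==
["H7","H5","H2","H1","H4","H4","H1","H0"]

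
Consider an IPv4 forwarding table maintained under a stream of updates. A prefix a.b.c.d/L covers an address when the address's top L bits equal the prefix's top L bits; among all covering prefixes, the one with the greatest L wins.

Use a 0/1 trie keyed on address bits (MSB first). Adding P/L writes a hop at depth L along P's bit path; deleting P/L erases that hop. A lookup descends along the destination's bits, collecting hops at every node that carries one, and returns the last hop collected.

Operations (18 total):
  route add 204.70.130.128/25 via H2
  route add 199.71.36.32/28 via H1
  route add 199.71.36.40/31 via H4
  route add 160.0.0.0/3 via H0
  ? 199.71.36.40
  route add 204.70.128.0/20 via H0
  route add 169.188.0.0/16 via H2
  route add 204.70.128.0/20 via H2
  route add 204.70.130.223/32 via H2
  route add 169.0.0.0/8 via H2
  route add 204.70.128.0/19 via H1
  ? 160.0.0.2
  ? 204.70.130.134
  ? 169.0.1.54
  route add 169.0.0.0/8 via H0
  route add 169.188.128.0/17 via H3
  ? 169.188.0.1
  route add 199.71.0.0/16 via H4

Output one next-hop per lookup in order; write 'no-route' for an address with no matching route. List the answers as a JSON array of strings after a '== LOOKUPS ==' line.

Apply in order:
  add 204.70.130.128/25 -> H2 at depth 25
  add 199.71.36.32/28 -> H1 at depth 28
  add 199.71.36.40/31 -> H4 at depth 31
  add 160.0.0.0/3 -> H0 at depth 3
  lookup 199.71.36.40: bits 1100011101000111001001000010100 walk d0:-→d1:-→d2:-→d3:-→d4:-→d5:-→d6:-→d7:-→d8:-→d9:-→d10:-→d11:-→d12:-→d13:-→d14:-→d15:-→d16:-→d17:-→d18:-→d19:-→d20:-→d21:-→d22:-→d23:-→d24:-→d25:-→d26:-→d27:-→d28:H1→d29:-→d30:-→d31:H4 -> H4
  add 204.70.128.0/20 -> H0 at depth 20
  add 169.188.0.0/16 -> H2 at depth 16
  add 204.70.128.0/20 -> H2 at depth 20
  add 204.70.130.223/32 -> H2 at depth 32
  add 169.0.0.0/8 -> H2 at depth 8
  add 204.70.128.0/19 -> H1 at depth 19
  lookup 160.0.0.2: bits 1010 walk d0:-→d1:-→d2:-→d3:H0→d4:- -> H0
  lookup 204.70.130.134: bits 1100110001000110100000101 walk d0:-→d1:-→d2:-→d3:-→d4:-→d5:-→d6:-→d7:-→d8:-→d9:-→d10:-→d11:-→d12:-→d13:-→d14:-→d15:-→d16:-→d17:-→d18:-→d19:H1→d20:H2→d21:-→d22:-→d23:-→d24:-→d25:H2 -> H2
  lookup 169.0.1.54: bits 10101001 walk d0:-→d1:-→d2:-→d3:H0→d4:-→d5:-→d6:-→d7:-→d8:H2 -> H2
  add 169.0.0.0/8 -> H0 at depth 8
  add 169.188.128.0/17 -> H3 at depth 17
  lookup 169.188.0.1: bits 1010100110111100 walk d0:-→d1:-→d2:-→d3:H0→d4:-→d5:-→d6:-→d7:-→d8:H0→d9:-→d10:-→d11:-→d12:-→d13:-→d14:-→d15:-→d16:H2 -> H2
  add 199.71.0.0/16 -> H4 at depth 16

== LOOKUPS ==
["H4","H0","H2","H2","H2"]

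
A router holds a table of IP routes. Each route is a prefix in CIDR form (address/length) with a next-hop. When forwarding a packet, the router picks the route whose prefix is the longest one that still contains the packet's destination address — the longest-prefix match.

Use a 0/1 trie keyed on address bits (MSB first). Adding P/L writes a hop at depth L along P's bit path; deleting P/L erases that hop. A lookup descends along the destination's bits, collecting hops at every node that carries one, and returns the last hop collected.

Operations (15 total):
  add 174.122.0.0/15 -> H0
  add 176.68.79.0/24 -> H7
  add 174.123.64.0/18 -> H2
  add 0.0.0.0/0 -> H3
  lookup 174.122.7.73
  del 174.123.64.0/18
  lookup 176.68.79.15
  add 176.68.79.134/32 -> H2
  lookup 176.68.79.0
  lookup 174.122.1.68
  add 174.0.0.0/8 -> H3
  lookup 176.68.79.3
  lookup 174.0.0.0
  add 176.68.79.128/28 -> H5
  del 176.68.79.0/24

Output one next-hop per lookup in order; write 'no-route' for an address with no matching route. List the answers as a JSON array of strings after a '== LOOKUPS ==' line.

Process each operation:
  + 174.122.0.0/15 (H0) depth=15
  + 176.68.79.0/24 (H7) depth=24
  + 174.123.64.0/18 (H2) depth=18
  + 0.0.0.0/0 (H3) depth=0
  ? 174.122.7.73  path d0:H3→d1:-→d2:-→d3:-→d4:-→d5:-→d6:-→d7:-→d8:-→d9:-→d10:-→d11:-→d12:-→d13:-→d14:-→d15:H0  best=H0
  - 174.123.64.0/18 clear@18
  ? 176.68.79.15  path d0:H3→d1:-→d2:-→d3:-→d4:-→d5:-→d6:-→d7:-→d8:-→d9:-→d10:-→d11:-→d12:-→d13:-→d14:-→d15:-→d16:-→d17:-→d18:-→d19:-→d20:-→d21:-→d22:-→d23:-→d24:H7  best=H7
  + 176.68.79.134/32 (H2) depth=32
  ? 176.68.79.0  path d0:H3→d1:-→d2:-→d3:-→d4:-→d5:-→d6:-→d7:-→d8:-→d9:-→d10:-→d11:-→d12:-→d13:-→d14:-→d15:-→d16:-→d17:-→d18:-→d19:-→d20:-→d21:-→d22:-→d23:-→d24:H7  best=H7
  ? 174.122.1.68  path d0:H3→d1:-→d2:-→d3:-→d4:-→d5:-→d6:-→d7:-→d8:-→d9:-→d10:-→d11:-→d12:-→d13:-→d14:-→d15:H0  best=H0
  + 174.0.0.0/8 (H3) depth=8
  ? 176.68.79.3  path d0:H3→d1:-→d2:-→d3:-→d4:-→d5:-→d6:-→d7:-→d8:-→d9:-→d10:-→d11:-→d12:-→d13:-→d14:-→d15:-→d16:-→d17:-→d18:-→d19:-→d20:-→d21:-→d22:-→d23:-→d24:H7  best=H7
  ? 174.0.0.0  path d0:H3→d1:-→d2:-→d3:-→d4:-→d5:-→d6:-→d7:-→d8:H3→d9:-  best=H3
  + 176.68.79.128/28 (H5) depth=28
  - 176.68.79.0/24 clear@24

== LOOKUPS ==
["H0","H7","H7","H0","H7","H3"]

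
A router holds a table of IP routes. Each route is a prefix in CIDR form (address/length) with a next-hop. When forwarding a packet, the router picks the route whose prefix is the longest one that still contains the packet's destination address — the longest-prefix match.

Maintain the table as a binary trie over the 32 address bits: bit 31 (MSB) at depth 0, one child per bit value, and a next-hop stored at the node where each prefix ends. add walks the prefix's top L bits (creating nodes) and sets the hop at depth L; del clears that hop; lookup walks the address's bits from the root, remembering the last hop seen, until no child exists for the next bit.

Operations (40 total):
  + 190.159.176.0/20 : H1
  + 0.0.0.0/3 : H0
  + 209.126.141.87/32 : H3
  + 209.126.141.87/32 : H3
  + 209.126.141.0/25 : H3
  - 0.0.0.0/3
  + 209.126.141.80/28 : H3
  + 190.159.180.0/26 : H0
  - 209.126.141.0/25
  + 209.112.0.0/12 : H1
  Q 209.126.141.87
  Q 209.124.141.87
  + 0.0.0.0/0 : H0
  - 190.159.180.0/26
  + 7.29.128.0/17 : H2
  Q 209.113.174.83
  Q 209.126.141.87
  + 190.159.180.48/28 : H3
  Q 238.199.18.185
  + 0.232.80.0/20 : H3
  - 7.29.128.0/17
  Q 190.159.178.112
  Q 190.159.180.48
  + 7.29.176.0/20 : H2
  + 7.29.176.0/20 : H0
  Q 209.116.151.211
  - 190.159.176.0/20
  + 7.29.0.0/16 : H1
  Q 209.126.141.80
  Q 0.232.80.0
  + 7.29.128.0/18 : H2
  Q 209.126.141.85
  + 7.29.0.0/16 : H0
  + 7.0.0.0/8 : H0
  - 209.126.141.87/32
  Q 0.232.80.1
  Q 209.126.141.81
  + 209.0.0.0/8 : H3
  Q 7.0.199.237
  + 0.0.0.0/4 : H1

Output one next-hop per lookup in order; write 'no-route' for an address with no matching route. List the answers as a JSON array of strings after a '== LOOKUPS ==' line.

Apply in order:
  add 190.159.176.0/20 -> H1 at depth 20
  add 0.0.0.0/3 -> H0 at depth 3
  add 209.126.141.87/32 -> H3 at depth 32
  add 209.126.141.87/32 -> H3 at depth 32
  add 209.126.141.0/25 -> H3 at depth 25
  - 0.0.0.0/3 clear@3
  add 209.126.141.80/28 -> H3 at depth 28
  add 190.159.180.0/26 -> H0 at depth 26
  - 209.126.141.0/25 clear@25
  add 209.112.0.0/12 -> H1 at depth 12
  Q 209.126.141.87: descend 11010001011111101000110101010111 ; hops seen [H1,H3,H3] ; pick H3
  Q 209.124.141.87: descend 11010001011111 ; hops seen [H1] ; pick H1
  add 0.0.0.0/0 -> H0 at depth 0
  - 190.159.180.0/26 clear@26
  add 7.29.128.0/17 -> H2 at depth 17
  Q 209.113.174.83: descend 110100010111 ; hops seen [H0,H1] ; pick H1
  Q 209.126.141.87: descend 11010001011111101000110101010111 ; hops seen [H0,H1,H3,H3] ; pick H3
  add 190.159.180.48/28 -> H3 at depth 28
  Q 238.199.18.185: descend 11 ; hops seen [H0] ; pick H0
  add 0.232.80.0/20 -> H3 at depth 20
  - 7.29.128.0/17 clear@17
  Q 190.159.178.112: descend 101111101001111110110 ; hops seen [H0,H1] ; pick H1
  Q 190.159.180.48: descend 1011111010011111101101000011 ; hops seen [H0,H1,H3] ; pick H3
  add 7.29.176.0/20 -> H2 at depth 20
  add 7.29.176.0/20 -> H0 at depth 20
  Q 209.116.151.211: descend 110100010111 ; hops seen [H0,H1] ; pick H1
  - 190.159.176.0/20 clear@20
  add 7.29.0.0/16 -> H1 at depth 16
  Q 209.126.141.80: descend 11010001011111101000110101010 ; hops seen [H0,H1,H3] ; pick H3
  Q 0.232.80.0: descend 00000000111010000101 ; hops seen [H0,H3] ; pick H3
  add 7.29.128.0/18 -> H2 at depth 18
  Q 209.126.141.85: descend 110100010111111010001101010101 ; hops seen [H0,H1,H3] ; pick H3
  add 7.29.0.0/16 -> H0 at depth 16
  add 7.0.0.0/8 -> H0 at depth 8
  - 209.126.141.87/32 clear@32
  Q 0.232.80.1: descend 00000000111010000101 ; hops seen [H0,H3] ; pick H3
  Q 209.126.141.81: descend 11010001011111101000110101010 ; hops seen [H0,H1,H3] ; pick H3
  add 209.0.0.0/8 -> H3 at depth 8
  Q 7.0.199.237: descend 00000111000 ; hops seen [H0,H0] ; pick H0
  add 0.0.0.0/4 -> H1 at depth 4

== LOOKUPS ==
["H3","H1","H1","H3","H0","H1","H3","H1","H3","H3","H3","H3","H3","H0"]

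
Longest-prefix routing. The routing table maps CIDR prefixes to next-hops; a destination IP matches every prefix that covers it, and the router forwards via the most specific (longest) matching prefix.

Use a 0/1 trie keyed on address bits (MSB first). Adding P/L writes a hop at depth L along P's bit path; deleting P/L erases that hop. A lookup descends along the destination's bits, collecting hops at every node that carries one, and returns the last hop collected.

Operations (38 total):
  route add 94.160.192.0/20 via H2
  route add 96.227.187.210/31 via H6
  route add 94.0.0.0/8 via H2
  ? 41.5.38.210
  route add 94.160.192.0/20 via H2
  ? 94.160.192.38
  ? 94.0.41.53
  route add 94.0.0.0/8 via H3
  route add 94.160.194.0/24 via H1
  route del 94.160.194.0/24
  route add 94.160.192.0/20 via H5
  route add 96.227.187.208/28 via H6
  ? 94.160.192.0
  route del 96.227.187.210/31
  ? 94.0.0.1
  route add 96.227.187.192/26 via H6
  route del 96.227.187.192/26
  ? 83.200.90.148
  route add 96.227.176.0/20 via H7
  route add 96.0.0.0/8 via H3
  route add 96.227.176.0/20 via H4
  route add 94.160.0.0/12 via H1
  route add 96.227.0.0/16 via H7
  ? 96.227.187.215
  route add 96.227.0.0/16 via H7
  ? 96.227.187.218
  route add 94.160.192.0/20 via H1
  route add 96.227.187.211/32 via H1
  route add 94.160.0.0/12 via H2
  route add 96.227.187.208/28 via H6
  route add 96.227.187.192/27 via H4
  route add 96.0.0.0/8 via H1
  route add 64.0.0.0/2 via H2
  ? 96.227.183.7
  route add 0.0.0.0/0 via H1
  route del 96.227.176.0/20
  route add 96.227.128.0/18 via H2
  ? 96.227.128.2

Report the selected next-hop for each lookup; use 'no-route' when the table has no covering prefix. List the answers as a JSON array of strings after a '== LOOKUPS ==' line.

Trace:
  + 94.160.192.0/20 (H2) depth=20
  + 96.227.187.210/31 (H6) depth=31
  + 94.0.0.0/8 (H2) depth=8
  Q 41.5.38.210: descend 0 ; hops seen [∅] ; pick no-route
  + 94.160.192.0/20 (H2) depth=20
  Q 94.160.192.38: descend 01011110101000001100 ; hops seen [H2,H2] ; pick H2
  Q 94.0.41.53: descend 01011110 ; hops seen [H2] ; pick H2
  + 94.0.0.0/8 (H3) depth=8
  + 94.160.194.0/24 (H1) depth=24
  del 94.160.194.0/24 (clear depth 24)
  + 94.160.192.0/20 (H5) depth=20
  + 96.227.187.208/28 (H6) depth=28
  Q 94.160.192.0: descend 0101111010100000110000 ; hops seen [H3,H5] ; pick H5
  del 96.227.187.210/31 (clear depth 31)
  Q 94.0.0.1: descend 01011110 ; hops seen [H3] ; pick H3
  + 96.227.187.192/26 (H6) depth=26
  del 96.227.187.192/26 (clear depth 26)
  Q 83.200.90.148: descend 0101 ; hops seen [∅] ; pick no-route
  + 96.227.176.0/20 (H7) depth=20
  + 96.0.0.0/8 (H3) depth=8
  + 96.227.176.0/20 (H4) depth=20
  + 94.160.0.0/12 (H1) depth=12
  + 96.227.0.0/16 (H7) depth=16
  Q 96.227.187.215: descend 01100000111000111011101111010 ; hops seen [H3,H7,H4,H6] ; pick H6
  + 96.227.0.0/16 (H7) depth=16
  Q 96.227.187.218: descend 0110000011100011101110111101 ; hops seen [H3,H7,H4,H6] ; pick H6
  + 94.160.192.0/20 (H1) depth=20
  + 96.227.187.211/32 (H1) depth=32
  + 94.160.0.0/12 (H2) depth=12
  + 96.227.187.208/28 (H6) depth=28
  + 96.227.187.192/27 (H4) depth=27
  + 96.0.0.0/8 (H1) depth=8
  + 64.0.0.0/2 (H2) depth=2
  Q 96.227.183.7: descend 01100000111000111011 ; hops seen [H2,H1,H7,H4] ; pick H4
  + 0.0.0.0/0 (H1) depth=0
  del 96.227.176.0/20 (clear depth 20)
  + 96.227.128.0/18 (H2) depth=18
  Q 96.227.128.2: descend 011000001110001110 ; hops seen [H1,H2,H1,H7,H2] ; pick H2

== LOOKUPS ==
["no-route","H2","H2","H5","H3","no-route","H6","H6","H4","H2"]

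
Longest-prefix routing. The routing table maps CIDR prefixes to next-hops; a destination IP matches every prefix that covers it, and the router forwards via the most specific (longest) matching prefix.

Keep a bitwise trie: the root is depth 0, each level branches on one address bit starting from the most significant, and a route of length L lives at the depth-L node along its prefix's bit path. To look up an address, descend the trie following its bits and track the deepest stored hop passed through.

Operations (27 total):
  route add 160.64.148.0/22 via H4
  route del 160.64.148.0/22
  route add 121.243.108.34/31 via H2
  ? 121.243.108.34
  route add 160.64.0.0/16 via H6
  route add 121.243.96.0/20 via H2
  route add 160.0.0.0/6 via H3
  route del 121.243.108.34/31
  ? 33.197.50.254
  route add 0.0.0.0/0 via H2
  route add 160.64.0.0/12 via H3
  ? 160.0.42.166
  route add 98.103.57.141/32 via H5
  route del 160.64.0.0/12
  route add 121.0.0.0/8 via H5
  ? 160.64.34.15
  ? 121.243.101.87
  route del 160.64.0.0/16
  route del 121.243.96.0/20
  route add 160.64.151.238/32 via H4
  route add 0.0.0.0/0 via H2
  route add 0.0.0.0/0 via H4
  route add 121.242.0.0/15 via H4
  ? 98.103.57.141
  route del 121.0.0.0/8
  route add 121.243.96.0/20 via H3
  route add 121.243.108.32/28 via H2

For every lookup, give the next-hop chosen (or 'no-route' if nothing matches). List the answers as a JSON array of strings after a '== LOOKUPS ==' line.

Trace:
  + 160.64.148.0/22 (H4) depth=22
  - 160.64.148.0/22 clear@22
  + 121.243.108.34/31 (H2) depth=31
  lookup 121.243.108.34: bits 0111100111110011011011000010001 walk d0:-→d1:-→d2:-→d3:-→d4:-→d5:-→d6:-→d7:-→d8:-→d9:-→d10:-→d11:-→d12:-→d13:-→d14:-→d15:-→d16:-→d17:-→d18:-→d19:-→d20:-→d21:-→d22:-→d23:-→d24:-→d25:-→d26:-→d27:-→d28:-→d29:-→d30:-→d31:H2 -> H2
  + 160.64.0.0/16 (H6) depth=16
  + 121.243.96.0/20 (H2) depth=20
  + 160.0.0.0/6 (H3) depth=6
  - 121.243.108.34/31 clear@31
  lookup 33.197.50.254: bits 0 walk d0:-→d1:- -> no-route
  + 0.0.0.0/0 (H2) depth=0
  + 160.64.0.0/12 (H3) depth=12
  lookup 160.0.42.166: bits 101000000 walk d0:H2→d1:-→d2:-→d3:-→d4:-→d5:-→d6:H3→d7:-→d8:-→d9:- -> H3
  + 98.103.57.141/32 (H5) depth=32
  - 160.64.0.0/12 clear@12
  + 121.0.0.0/8 (H5) depth=8
  lookup 160.64.34.15: bits 1010000001000000 walk d0:H2→d1:-→d2:-→d3:-→d4:-→d5:-→d6:H3→d7:-→d8:-→d9:-→d10:-→d11:-→d12:-→d13:-→d14:-→d15:-→d16:H6 -> H6
  lookup 121.243.101.87: bits 01111001111100110110 walk d0:H2→d1:-→d2:-→d3:-→d4:-→d5:-→d6:-→d7:-→d8:H5→d9:-→d10:-→d11:-→d12:-→d13:-→d14:-→d15:-→d16:-→d17:-→d18:-→d19:-→d20:H2 -> H2
  - 160.64.0.0/16 clear@16
  - 121.243.96.0/20 clear@20
  + 160.64.151.238/32 (H4) depth=32
  + 0.0.0.0/0 (H2) depth=0
  + 0.0.0.0/0 (H4) depth=0
  + 121.242.0.0/15 (H4) depth=15
  lookup 98.103.57.141: bits 01100010011001110011100110001101 walk d0:H4→d1:-→d2:-→d3:-→d4:-→d5:-→d6:-→d7:-→d8:-→d9:-→d10:-→d11:-→d12:-→d13:-→d14:-→d15:-→d16:-→d17:-→d18:-→d19:-→d20:-→d21:-→d22:-→d23:-→d24:-→d25:-→d26:-→d27:-→d28:-→d29:-→d30:-→d31:-→d32:H5 -> H5
  - 121.0.0.0/8 clear@8
  + 121.243.96.0/20 (H3) depth=20
  + 121.243.108.32/28 (H2) depth=28

== LOOKUPS ==
["H2","no-route","H3","H6","H2","H5"]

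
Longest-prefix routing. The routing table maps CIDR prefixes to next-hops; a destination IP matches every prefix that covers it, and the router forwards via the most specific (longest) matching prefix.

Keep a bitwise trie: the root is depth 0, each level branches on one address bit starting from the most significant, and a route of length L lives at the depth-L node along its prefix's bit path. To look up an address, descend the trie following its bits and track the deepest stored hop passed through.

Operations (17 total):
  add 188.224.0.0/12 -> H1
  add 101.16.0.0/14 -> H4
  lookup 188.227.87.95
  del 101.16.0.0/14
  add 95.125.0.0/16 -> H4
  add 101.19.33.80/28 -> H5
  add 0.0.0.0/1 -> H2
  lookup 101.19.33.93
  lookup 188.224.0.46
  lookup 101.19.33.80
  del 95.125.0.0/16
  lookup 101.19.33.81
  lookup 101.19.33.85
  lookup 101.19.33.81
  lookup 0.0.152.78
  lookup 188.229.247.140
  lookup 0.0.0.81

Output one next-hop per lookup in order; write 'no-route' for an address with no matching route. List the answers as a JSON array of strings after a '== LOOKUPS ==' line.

Apply in order:
  + 188.224.0.0/12 (H1) depth=12
  + 101.16.0.0/14 (H4) depth=14
  ? 188.227.87.95  path d0:-→d1:-→d2:-→d3:-→d4:-→d5:-→d6:-→d7:-→d8:-→d9:-→d10:-→d11:-→d12:H1  best=H1
  - 101.16.0.0/14 clear@14
  + 95.125.0.0/16 (H4) depth=16
  + 101.19.33.80/28 (H5) depth=28
  + 0.0.0.0/1 (H2) depth=1
  ? 101.19.33.93  path d0:-→d1:H2→d2:-→d3:-→d4:-→d5:-→d6:-→d7:-→d8:-→d9:-→d10:-→d11:-→d12:-→d13:-→d14:-→d15:-→d16:-→d17:-→d18:-→d19:-→d20:-→d21:-→d22:-→d23:-→d24:-→d25:-→d26:-→d27:-→d28:H5  best=H5
  ? 188.224.0.46  path d0:-→d1:-→d2:-→d3:-→d4:-→d5:-→d6:-→d7:-→d8:-→d9:-→d10:-→d11:-→d12:H1  best=H1
  ? 101.19.33.80  path d0:-→d1:H2→d2:-→d3:-→d4:-→d5:-→d6:-→d7:-→d8:-→d9:-→d10:-→d11:-→d12:-→d13:-→d14:-→d15:-→d16:-→d17:-→d18:-→d19:-→d20:-→d21:-→d22:-→d23:-→d24:-→d25:-→d26:-→d27:-→d28:H5  best=H5
  - 95.125.0.0/16 clear@16
  ? 101.19.33.81  path d0:-→d1:H2→d2:-→d3:-→d4:-→d5:-→d6:-→d7:-→d8:-→d9:-→d10:-→d11:-→d12:-→d13:-→d14:-→d15:-→d16:-→d17:-→d18:-→d19:-→d20:-→d21:-→d22:-→d23:-→d24:-→d25:-→d26:-→d27:-→d28:H5  best=H5
  ? 101.19.33.85  path d0:-→d1:H2→d2:-→d3:-→d4:-→d5:-→d6:-→d7:-→d8:-→d9:-→d10:-→d11:-→d12:-→d13:-→d14:-→d15:-→d16:-→d17:-→d18:-→d19:-→d20:-→d21:-→d22:-→d23:-→d24:-→d25:-→d26:-→d27:-→d28:H5  best=H5
  ? 101.19.33.81  path d0:-→d1:H2→d2:-→d3:-→d4:-→d5:-→d6:-→d7:-→d8:-→d9:-→d10:-→d11:-→d12:-→d13:-→d14:-→d15:-→d16:-→d17:-→d18:-→d19:-→d20:-→d21:-→d22:-→d23:-→d24:-→d25:-→d26:-→d27:-→d28:H5  best=H5
  ? 0.0.152.78  path d0:-→d1:H2  best=H2
  ? 188.229.247.140  path d0:-→d1:-→d2:-→d3:-→d4:-→d5:-→d6:-→d7:-→d8:-→d9:-→d10:-→d11:-→d12:H1  best=H1
  ? 0.0.0.81  path d0:-→d1:H2  best=H2

== LOOKUPS ==
["H1","H5","H1","H5","H5","H5","H5","H2","H1","H2"]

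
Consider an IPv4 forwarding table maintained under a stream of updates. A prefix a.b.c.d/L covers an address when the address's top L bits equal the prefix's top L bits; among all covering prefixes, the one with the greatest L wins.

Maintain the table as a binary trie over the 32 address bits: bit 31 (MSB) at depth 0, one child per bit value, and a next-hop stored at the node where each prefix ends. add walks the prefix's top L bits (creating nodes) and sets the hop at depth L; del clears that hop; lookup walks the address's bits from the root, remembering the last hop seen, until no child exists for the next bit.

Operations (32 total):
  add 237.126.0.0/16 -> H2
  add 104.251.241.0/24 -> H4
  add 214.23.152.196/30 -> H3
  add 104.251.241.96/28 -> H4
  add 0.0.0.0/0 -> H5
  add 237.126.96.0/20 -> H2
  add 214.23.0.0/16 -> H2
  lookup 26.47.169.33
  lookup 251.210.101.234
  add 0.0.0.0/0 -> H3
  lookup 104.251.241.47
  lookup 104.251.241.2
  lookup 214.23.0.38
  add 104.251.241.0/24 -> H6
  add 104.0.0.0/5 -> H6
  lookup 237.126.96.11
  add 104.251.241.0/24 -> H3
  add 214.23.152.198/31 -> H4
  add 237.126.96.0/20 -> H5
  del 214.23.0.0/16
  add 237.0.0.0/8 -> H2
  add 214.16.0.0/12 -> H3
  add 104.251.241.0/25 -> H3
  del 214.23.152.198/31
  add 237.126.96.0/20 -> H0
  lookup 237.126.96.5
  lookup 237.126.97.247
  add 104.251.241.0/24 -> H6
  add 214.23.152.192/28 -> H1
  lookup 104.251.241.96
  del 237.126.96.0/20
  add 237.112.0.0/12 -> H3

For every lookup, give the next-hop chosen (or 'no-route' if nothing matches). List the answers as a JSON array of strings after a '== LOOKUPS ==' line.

Apply in order:
  add 237.126.0.0/16 -> H2 at depth 16
  add 104.251.241.0/24 -> H4 at depth 24
  add 214.23.152.196/30 -> H3 at depth 30
  add 104.251.241.96/28 -> H4 at depth 28
  add 0.0.0.0/0 -> H5 at depth 0
  add 237.126.96.0/20 -> H2 at depth 20
  add 214.23.0.0/16 -> H2 at depth 16
  Q 26.47.169.33: descend 0 ; hops seen [H5] ; pick H5
  Q 251.210.101.234: descend 111 ; hops seen [H5] ; pick H5
  add 0.0.0.0/0 -> H3 at depth 0
  Q 104.251.241.47: descend 0110100011111011111100010 ; hops seen [H3,H4] ; pick H4
  Q 104.251.241.2: descend 0110100011111011111100010 ; hops seen [H3,H4] ; pick H4
  Q 214.23.0.38: descend 1101011000010111 ; hops seen [H3,H2] ; pick H2
  add 104.251.241.0/24 -> H6 at depth 24
  add 104.0.0.0/5 -> H6 at depth 5
  Q 237.126.96.11: descend 11101101011111100110 ; hops seen [H3,H2,H2] ; pick H2
  add 104.251.241.0/24 -> H3 at depth 24
  add 214.23.152.198/31 -> H4 at depth 31
  add 237.126.96.0/20 -> H5 at depth 20
  - 214.23.0.0/16 clear@16
  add 237.0.0.0/8 -> H2 at depth 8
  add 214.16.0.0/12 -> H3 at depth 12
  add 104.251.241.0/25 -> H3 at depth 25
  - 214.23.152.198/31 clear@31
  add 237.126.96.0/20 -> H0 at depth 20
  Q 237.126.96.5: descend 11101101011111100110 ; hops seen [H3,H2,H2,H0] ; pick H0
  Q 237.126.97.247: descend 11101101011111100110 ; hops seen [H3,H2,H2,H0] ; pick H0
  add 104.251.241.0/24 -> H6 at depth 24
  add 214.23.152.192/28 -> H1 at depth 28
  Q 104.251.241.96: descend 0110100011111011111100010110 ; hops seen [H3,H6,H6,H3,H4] ; pick H4
  - 237.126.96.0/20 clear@20
  add 237.112.0.0/12 -> H3 at depth 12

== LOOKUPS ==
["H5","H5","H4","H4","H2","H2","H0","H0","H4"]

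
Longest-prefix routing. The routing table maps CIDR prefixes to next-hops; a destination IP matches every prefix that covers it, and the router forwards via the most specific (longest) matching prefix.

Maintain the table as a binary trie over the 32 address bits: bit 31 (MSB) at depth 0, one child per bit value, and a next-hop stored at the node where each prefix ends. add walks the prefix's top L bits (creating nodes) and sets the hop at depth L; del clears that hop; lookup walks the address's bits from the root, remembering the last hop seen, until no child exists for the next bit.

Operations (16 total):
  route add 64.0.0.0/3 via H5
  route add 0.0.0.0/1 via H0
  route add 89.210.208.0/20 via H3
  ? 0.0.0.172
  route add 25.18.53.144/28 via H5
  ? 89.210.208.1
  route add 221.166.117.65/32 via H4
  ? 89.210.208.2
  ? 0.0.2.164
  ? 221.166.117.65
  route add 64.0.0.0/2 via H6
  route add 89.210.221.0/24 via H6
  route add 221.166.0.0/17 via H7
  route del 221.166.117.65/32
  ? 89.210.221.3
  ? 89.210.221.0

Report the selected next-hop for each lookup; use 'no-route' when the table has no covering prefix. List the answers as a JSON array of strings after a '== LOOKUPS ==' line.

Trace:
  add 64.0.0.0/3 -> H5 at depth 3
  add 0.0.0.0/1 -> H0 at depth 1
  add 89.210.208.0/20 -> H3 at depth 20
  ? 0.0.0.172  path d0:-→d1:H0  best=H0
  add 25.18.53.144/28 -> H5 at depth 28
  ? 89.210.208.1  path d0:-→d1:H0→d2:-→d3:H5→d4:-→d5:-→d6:-→d7:-→d8:-→d9:-→d10:-→d11:-→d12:-→d13:-→d14:-→d15:-→d16:-→d17:-→d18:-→d19:-→d20:H3  best=H3
  add 221.166.117.65/32 -> H4 at depth 32
  ? 89.210.208.2  path d0:-→d1:H0→d2:-→d3:H5→d4:-→d5:-→d6:-→d7:-→d8:-→d9:-→d10:-→d11:-→d12:-→d13:-→d14:-→d15:-→d16:-→d17:-→d18:-→d19:-→d20:H3  best=H3
  ? 0.0.2.164  path d0:-→d1:H0→d2:-→d3:-  best=H0
  ? 221.166.117.65  path d0:-→d1:-→d2:-→d3:-→d4:-→d5:-→d6:-→d7:-→d8:-→d9:-→d10:-→d11:-→d12:-→d13:-→d14:-→d15:-→d16:-→d17:-→d18:-→d19:-→d20:-→d21:-→d22:-→d23:-→d24:-→d25:-→d26:-→d27:-→d28:-→d29:-→d30:-→d31:-→d32:H4  best=H4
  add 64.0.0.0/2 -> H6 at depth 2
  add 89.210.221.0/24 -> H6 at depth 24
  add 221.166.0.0/17 -> H7 at depth 17
  del 221.166.117.65/32 (clear depth 32)
  ? 89.210.221.3  path d0:-→d1:H0→d2:H6→d3:H5→d4:-→d5:-→d6:-→d7:-→d8:-→d9:-→d10:-→d11:-→d12:-→d13:-→d14:-→d15:-→d16:-→d17:-→d18:-→d19:-→d20:H3→d21:-→d22:-→d23:-→d24:H6  best=H6
  ? 89.210.221.0  path d0:-→d1:H0→d2:H6→d3:H5→d4:-→d5:-→d6:-→d7:-→d8:-→d9:-→d10:-→d11:-→d12:-→d13:-→d14:-→d15:-→d16:-→d17:-→d18:-→d19:-→d20:H3→d21:-→d22:-→d23:-→d24:H6  best=H6

== LOOKUPS ==
["H0","H3","H3","H0","H4","H6","H6"]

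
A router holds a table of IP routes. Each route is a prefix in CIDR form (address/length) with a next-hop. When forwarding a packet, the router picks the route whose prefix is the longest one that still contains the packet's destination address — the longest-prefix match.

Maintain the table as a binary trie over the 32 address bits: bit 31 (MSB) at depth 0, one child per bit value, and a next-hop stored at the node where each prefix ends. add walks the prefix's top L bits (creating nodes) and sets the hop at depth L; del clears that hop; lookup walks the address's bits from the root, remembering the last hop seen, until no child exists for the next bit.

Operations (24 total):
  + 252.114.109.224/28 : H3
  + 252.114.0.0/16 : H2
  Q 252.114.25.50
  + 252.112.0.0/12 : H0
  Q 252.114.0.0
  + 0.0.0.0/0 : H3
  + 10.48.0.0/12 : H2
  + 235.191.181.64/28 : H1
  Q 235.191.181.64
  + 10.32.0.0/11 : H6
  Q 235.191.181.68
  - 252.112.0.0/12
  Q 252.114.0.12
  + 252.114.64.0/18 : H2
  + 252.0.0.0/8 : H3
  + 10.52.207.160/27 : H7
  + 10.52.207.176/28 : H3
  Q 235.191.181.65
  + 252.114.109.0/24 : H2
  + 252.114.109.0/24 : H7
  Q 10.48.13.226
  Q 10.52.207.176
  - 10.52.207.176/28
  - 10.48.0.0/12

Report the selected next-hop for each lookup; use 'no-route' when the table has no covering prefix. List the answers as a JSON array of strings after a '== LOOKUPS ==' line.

Trace:
  add 252.114.109.224/28 -> H3 at depth 28
  add 252.114.0.0/16 -> H2 at depth 16
  ? 252.114.25.50  path d0:-→d1:-→d2:-→d3:-→d4:-→d5:-→d6:-→d7:-→d8:-→d9:-→d10:-→d11:-→d12:-→d13:-→d14:-→d15:-→d16:H2→d17:-  best=H2
  add 252.112.0.0/12 -> H0 at depth 12
  ? 252.114.0.0  path d0:-→d1:-→d2:-→d3:-→d4:-→d5:-→d6:-→d7:-→d8:-→d9:-→d10:-→d11:-→d12:H0→d13:-→d14:-→d15:-→d16:H2→d17:-  best=H2
  add 0.0.0.0/0 -> H3 at depth 0
  add 10.48.0.0/12 -> H2 at depth 12
  add 235.191.181.64/28 -> H1 at depth 28
  ? 235.191.181.64  path d0:H3→d1:-→d2:-→d3:-→d4:-→d5:-→d6:-→d7:-→d8:-→d9:-→d10:-→d11:-→d12:-→d13:-→d14:-→d15:-→d16:-→d17:-→d18:-→d19:-→d20:-→d21:-→d22:-→d23:-→d24:-→d25:-→d26:-→d27:-→d28:H1  best=H1
  add 10.32.0.0/11 -> H6 at depth 11
  ? 235.191.181.68  path d0:H3→d1:-→d2:-→d3:-→d4:-→d5:-→d6:-→d7:-→d8:-→d9:-→d10:-→d11:-→d12:-→d13:-→d14:-→d15:-→d16:-→d17:-→d18:-→d19:-→d20:-→d21:-→d22:-→d23:-→d24:-→d25:-→d26:-→d27:-→d28:H1  best=H1
  - 252.112.0.0/12 clear@12
  ? 252.114.0.12  path d0:H3→d1:-→d2:-→d3:-→d4:-→d5:-→d6:-→d7:-→d8:-→d9:-→d10:-→d11:-→d12:-→d13:-→d14:-→d15:-→d16:H2→d17:-  best=H2
  add 252.114.64.0/18 -> H2 at depth 18
  add 252.0.0.0/8 -> H3 at depth 8
  add 10.52.207.160/27 -> H7 at depth 27
  add 10.52.207.176/28 -> H3 at depth 28
  ? 235.191.181.65  path d0:H3→d1:-→d2:-→d3:-→d4:-→d5:-→d6:-→d7:-→d8:-→d9:-→d10:-→d11:-→d12:-→d13:-→d14:-→d15:-→d16:-→d17:-→d18:-→d19:-→d20:-→d21:-→d22:-→d23:-→d24:-→d25:-→d26:-→d27:-→d28:H1  best=H1
  add 252.114.109.0/24 -> H2 at depth 24
  add 252.114.109.0/24 -> H7 at depth 24
  ? 10.48.13.226  path d0:H3→d1:-→d2:-→d3:-→d4:-→d5:-→d6:-→d7:-→d8:-→d9:-→d10:-→d11:H6→d12:H2→d13:-  best=H2
  ? 10.52.207.176  path d0:H3→d1:-→d2:-→d3:-→d4:-→d5:-→d6:-→d7:-→d8:-→d9:-→d10:-→d11:H6→d12:H2→d13:-→d14:-→d15:-→d16:-→d17:-→d18:-→d19:-→d20:-→d21:-→d22:-→d23:-→d24:-→d25:-→d26:-→d27:H7→d28:H3  best=H3
  - 10.52.207.176/28 clear@28
  - 10.48.0.0/12 clear@12

== LOOKUPS ==
["H2","H2","H1","H1","H2","H1","H2","H3"]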